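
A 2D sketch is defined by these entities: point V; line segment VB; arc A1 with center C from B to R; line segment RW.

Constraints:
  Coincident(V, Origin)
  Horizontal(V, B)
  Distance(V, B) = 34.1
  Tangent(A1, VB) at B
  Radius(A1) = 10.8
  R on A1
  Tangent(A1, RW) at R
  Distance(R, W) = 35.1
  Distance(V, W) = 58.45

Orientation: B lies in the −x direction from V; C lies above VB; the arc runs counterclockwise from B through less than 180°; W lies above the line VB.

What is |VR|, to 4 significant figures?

27.57

V is at the origin; VB is horizontal with |VB| = 34.1 and B on the −x side, so B = (-34.10, 0.000). A1 meets VB tangentially, so CB is at right angles to VB, so C = B + (0, 10.8) = (-34.10, 10.80). Since CR ⟂ RW (tangency), |CW| = √(10.8² + 35.1²) = 36.72 regardless of where R sits on A1. So W lies on both circle(V, 58.45) and circle(C, 36.72); the above-VB intersection is W = (-34.03, 47.52). R is the foot of the tangent from W: R = (-23.77, 13.96).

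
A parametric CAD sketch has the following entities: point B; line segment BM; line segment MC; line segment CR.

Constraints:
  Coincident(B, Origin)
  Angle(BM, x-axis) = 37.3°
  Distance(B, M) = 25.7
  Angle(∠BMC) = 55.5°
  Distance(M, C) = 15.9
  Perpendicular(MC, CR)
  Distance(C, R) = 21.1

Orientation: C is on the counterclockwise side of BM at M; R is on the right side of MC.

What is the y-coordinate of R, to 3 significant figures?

40.6

B is at the origin; BM runs at 37.3° with length 25.7, so M = 25.7·(cos 37.3°, sin 37.3°) = (20.4, 15.6). ∠BMC = 55.5°, so MC runs at 37.3° + (180° − 55.5°) = 162° from the x-axis; with |MC| = 15.9, C = M + 15.9·(cos 162°, sin 162°) = (5.34, 20.5). The perpendicularity gives CR at right angles to MC; with |CR| = 21.1 on the right of MC, R = C + 21.1·(0.312, 0.950) = (11.9, 40.6). So R.y = 40.6.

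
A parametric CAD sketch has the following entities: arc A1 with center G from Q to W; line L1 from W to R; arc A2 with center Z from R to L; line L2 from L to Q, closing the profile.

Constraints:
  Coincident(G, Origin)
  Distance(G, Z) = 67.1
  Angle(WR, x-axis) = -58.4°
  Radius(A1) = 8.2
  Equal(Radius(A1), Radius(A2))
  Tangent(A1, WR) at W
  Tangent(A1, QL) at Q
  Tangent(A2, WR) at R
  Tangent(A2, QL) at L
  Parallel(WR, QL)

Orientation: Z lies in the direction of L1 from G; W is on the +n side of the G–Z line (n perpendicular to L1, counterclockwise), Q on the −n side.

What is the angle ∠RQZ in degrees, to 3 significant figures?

6.77°

The slot axis is L1's direction at -58.4°, so u = (cos -58.4°, sin -58.4°) = (0.524, -0.852) and n = (−sin -58.4°, cos -58.4°) = (0.852, 0.524). G is at the origin and Z lies 67.1 along u from G, so Z = 67.1·u = (35.2, -57.2). Tangency of A1 to both parallel lines with radius 8.2 puts W and Q at G ± 8.2·n: W = (6.98, 4.30), Q = (-6.98, -4.30). Equal radii place R and L the same way about Z: R = Z + 8.2·n = (42.1, -52.9), L = Z − 8.2·n = (28.2, -61.4). Then cos ∠RQZ = QR·QZ / (|QR||QZ|), giving 6.77°.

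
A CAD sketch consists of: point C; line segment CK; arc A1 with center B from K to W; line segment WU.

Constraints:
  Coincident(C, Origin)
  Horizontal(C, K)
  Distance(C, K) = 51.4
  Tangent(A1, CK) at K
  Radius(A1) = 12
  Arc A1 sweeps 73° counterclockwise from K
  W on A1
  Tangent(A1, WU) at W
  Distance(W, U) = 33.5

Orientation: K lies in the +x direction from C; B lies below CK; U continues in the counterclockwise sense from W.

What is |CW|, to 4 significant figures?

40.82

C is at the origin; CK is horizontal with |CK| = 51.4 and K on the +x side, so K = (51.40, 0.000). A1 meets CK tangentially, so BK is at right angles to CK, so B = K + (0, -12) = (51.40, -12.00). On A1, K sits at bearing 90° from B; a 73° counterclockwise sweep puts W at bearing 163°, so W = B + 12.0·(cos 163°, sin 163°) = (39.92, -8.492). Then |CW| = |W − C| = 40.82.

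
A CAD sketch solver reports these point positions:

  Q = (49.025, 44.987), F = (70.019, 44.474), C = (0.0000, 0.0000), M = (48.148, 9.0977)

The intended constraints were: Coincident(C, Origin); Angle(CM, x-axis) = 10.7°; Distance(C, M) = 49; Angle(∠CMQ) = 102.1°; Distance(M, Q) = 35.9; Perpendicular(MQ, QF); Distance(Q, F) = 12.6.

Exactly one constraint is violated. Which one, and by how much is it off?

Distance(Q, F) = 12.6 — off by 8.40.

C = (0.00, 0.00) ✓; CM at 10.70° ✓; |CM| = 49.00 ✓; ∠CMQ = 102.1° ✓; |MQ| = 35.90 ✓; ∠(MQ, QF) = 90.00° ✓; |QF| = 21.00 ✗.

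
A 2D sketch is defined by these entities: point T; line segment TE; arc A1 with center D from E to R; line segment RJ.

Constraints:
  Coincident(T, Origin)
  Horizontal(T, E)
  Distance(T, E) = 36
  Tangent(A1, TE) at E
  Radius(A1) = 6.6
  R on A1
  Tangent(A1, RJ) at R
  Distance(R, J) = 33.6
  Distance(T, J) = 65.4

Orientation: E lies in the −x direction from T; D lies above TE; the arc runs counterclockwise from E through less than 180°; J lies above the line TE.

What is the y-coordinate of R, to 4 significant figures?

11.31

Checks: |DE| = 6.600 ✓; |DR| = 6.600 ✓; ∠(DR, RJ) = 90.00° ✓; |RJ| = 33.60 ✓; |TJ| = 65.40 ✓.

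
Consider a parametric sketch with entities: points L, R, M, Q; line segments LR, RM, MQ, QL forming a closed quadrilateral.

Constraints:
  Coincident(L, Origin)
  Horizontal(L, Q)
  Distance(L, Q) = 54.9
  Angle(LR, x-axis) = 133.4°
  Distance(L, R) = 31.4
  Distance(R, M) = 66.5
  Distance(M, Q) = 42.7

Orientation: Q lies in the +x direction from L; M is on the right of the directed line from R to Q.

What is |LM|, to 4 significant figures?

35.15

Checks: |RM| = 66.50 ✓; |MQ| = 42.70 ✓.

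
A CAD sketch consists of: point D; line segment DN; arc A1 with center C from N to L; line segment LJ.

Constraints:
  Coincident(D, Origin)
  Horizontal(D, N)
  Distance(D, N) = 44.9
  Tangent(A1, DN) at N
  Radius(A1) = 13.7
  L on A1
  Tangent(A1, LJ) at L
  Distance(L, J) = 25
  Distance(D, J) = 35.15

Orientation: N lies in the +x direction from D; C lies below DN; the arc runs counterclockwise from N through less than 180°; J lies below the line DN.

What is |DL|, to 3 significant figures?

33.7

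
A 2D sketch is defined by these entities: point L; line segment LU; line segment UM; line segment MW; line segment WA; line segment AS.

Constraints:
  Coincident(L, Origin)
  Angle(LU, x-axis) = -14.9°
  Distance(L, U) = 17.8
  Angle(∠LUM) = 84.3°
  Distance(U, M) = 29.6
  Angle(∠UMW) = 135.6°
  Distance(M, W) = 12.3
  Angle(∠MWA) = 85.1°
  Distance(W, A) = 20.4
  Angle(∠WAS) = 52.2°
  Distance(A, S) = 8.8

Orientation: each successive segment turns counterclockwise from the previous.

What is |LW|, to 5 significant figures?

37.735

L is at the origin; LU runs at -14.9° with length 17.8, so U = (17.201, -4.5770). ∠LUM = 84.3° gives UM at 80.800° from the x-axis; with |UM| = 29.6, M = (21.934, 24.642). ∠UMW = 135.6° gives MW at 125.20° from the x-axis; with |MW| = 12.3, W = (14.844, 34.693). Then |LW| = |W − L| = 37.735.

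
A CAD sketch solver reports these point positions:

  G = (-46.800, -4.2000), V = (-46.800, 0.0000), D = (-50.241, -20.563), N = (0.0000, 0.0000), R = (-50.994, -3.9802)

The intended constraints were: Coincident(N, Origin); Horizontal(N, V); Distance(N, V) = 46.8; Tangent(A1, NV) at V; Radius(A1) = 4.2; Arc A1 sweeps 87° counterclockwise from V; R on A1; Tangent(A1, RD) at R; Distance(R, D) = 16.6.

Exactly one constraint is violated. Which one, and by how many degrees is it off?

Tangent(A1, RD) at R — off by 5.60°.

N = (0.00, 0.00) ✓; N.y = 0.00, V.y = 0.00 ✓; |NV| = 46.80 ✓; ∠(GV, VN) = 90.00° ✓; |GV| = 4.200 ✓; bearing(G→R) − bearing(G→V) = 87.00° ✓; |GR| = 4.200 ✓; ∠(GR, RD) = 84.40° ✗; |RD| = 16.60 ✓.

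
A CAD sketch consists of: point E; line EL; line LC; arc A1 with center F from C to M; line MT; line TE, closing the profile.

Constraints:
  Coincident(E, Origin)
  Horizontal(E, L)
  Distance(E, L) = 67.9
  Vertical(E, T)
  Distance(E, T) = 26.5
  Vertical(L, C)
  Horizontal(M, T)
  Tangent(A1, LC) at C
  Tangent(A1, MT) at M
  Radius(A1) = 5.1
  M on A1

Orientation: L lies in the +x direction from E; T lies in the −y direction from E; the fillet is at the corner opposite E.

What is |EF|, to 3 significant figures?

66.3

E is at the origin; E and L share the same y with |EL| = 67.9 and L on the +x side, so L = (67.9, 0.00). E and T share the same x with |ET| = 26.5 and T on the −y side, so T = (0.00, -26.5). The virtual corner opposite E is at (67.9, -26.5). A1 meets LC tangentially, so FC is at right angles to LC and tangency of A1 to MT means the radius FM is perpendicular to MT, with radius 5.1, so the center F sits 5.1 in from both sides at F = (62.8, -21.4). Then |EF| = |F − E| = 66.3.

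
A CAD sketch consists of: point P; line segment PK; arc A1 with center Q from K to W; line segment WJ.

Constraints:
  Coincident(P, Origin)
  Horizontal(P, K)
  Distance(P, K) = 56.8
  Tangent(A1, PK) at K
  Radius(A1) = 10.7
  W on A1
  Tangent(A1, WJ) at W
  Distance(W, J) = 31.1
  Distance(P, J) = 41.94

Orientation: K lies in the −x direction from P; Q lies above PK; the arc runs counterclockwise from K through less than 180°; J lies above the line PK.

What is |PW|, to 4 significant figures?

48.36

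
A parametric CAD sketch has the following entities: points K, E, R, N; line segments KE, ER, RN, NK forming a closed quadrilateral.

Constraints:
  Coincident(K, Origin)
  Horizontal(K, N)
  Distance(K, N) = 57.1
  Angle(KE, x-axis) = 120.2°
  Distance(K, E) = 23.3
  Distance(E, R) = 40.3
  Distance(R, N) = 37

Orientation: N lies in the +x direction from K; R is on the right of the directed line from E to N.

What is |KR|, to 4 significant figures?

20.79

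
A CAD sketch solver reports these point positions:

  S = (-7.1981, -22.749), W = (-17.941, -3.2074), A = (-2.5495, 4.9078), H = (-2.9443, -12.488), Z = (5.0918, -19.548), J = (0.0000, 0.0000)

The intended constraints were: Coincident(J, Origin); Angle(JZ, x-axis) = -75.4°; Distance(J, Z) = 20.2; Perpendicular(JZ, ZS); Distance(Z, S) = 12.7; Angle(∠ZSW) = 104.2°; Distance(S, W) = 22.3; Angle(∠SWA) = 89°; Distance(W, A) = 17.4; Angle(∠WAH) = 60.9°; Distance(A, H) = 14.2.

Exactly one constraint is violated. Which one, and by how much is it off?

Distance(A, H) = 14.2 — off by 3.20.

J = (0.00, 0.00) ✓; JZ at -75.40° ✓; |JZ| = 20.20 ✓; ∠(JZ, ZS) = 90.00° ✓; |ZS| = 12.70 ✓; ∠ZSW = 104.2° ✓; |SW| = 22.30 ✓; ∠SWA = 89.00° ✓; |WA| = 17.40 ✓; ∠WAH = 60.90° ✓; |AH| = 17.40 ✗.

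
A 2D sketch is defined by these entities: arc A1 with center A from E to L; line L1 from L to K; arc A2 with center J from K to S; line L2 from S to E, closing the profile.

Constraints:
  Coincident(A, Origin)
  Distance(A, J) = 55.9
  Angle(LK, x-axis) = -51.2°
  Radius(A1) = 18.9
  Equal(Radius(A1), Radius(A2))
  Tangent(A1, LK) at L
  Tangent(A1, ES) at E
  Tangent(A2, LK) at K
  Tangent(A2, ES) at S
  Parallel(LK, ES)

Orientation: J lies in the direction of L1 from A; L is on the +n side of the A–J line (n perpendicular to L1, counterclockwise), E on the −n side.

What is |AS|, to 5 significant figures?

59.009

The slot axis is L1's direction at -51.2°, so u = (cos -51.2°, sin -51.2°) = (0.62660, -0.77934) and n = (−sin -51.2°, cos -51.2°) = (0.77934, 0.62660). A is at the origin and J lies 55.9 along u from A, so J = 55.9·u = (35.027, -43.565). Tangency of A1 to both parallel lines with radius 18.9 puts L and E at A ± 18.9·n: L = (14.729, 11.843), E = (-14.729, -11.843). Equal radii place K and S the same way about J: K = J + 18.9·n = (49.757, -31.722), S = J − 18.9·n = (20.298, -55.408). Then |AS| = |S − A| = 59.009.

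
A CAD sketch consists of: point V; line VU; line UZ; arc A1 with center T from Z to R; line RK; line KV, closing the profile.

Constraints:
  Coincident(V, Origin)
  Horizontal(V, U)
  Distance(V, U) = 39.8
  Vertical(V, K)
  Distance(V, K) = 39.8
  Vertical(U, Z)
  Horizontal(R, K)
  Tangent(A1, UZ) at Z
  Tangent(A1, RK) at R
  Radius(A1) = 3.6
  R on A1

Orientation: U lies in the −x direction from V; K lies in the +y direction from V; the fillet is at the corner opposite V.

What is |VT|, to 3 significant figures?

51.2

V and K share the same x with |VK| = 39.8 and K on the +y side, so K = (0.00, 39.8). The virtual corner opposite V is at (-39.8, 39.8). Since A1 is tangent to UZ there, TZ ⟂ UZ and tangency of A1 to RK means the radius TR is perpendicular to RK, with radius 3.6, so the center T sits 3.6 in from both sides at T = (-36.2, 36.2). Then |VT| = |T − V| = 51.2.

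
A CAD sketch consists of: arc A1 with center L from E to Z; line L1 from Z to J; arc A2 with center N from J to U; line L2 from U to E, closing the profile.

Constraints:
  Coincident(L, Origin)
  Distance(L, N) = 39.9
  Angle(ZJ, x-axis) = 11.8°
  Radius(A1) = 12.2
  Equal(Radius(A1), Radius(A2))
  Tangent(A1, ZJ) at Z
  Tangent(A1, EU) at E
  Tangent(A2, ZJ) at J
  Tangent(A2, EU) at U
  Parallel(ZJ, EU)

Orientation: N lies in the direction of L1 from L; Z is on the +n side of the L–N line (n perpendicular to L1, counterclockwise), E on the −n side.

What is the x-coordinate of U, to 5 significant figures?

41.552

The slot axis is L1's direction at 11.8°, so u = (cos 11.8°, sin 11.8°) = (0.97887, 0.20450) and n = (−sin 11.8°, cos 11.8°) = (-0.20450, 0.97887). L is at the origin and N lies 39.9 along u from L, so N = 39.9·u = (39.057, 8.1594). Tangency of A1 to both parallel lines with radius 12.2 puts Z and E at L ± 12.2·n: Z = (-2.4949, 11.942), E = (2.4949, -11.942). Equal radii place J and U the same way about N: J = N + 12.2·n = (36.562, 20.102), U = N − 12.2·n = (41.552, -3.7828). So U.x = 41.552.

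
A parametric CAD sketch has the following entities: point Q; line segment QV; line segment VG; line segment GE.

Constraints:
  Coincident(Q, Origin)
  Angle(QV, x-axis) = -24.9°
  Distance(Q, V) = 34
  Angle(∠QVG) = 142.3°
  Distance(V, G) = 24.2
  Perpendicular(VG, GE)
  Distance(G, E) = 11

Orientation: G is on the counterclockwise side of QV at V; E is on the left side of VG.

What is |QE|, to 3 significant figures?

52.0

∠QVG = 142.3°, so VG runs at -24.9° + (180° − 142.3°) = 12.8° from the x-axis; with |VG| = 24.2, G = V + 24.2·(cos 12.8°, sin 12.8°) = (54.4, -8.95). VG is perpendicular to GE; with |GE| = 11.0 on the left of VG, E = G + 11.0·(-0.222, 0.975) = (52.0, 1.77). Then |QE| = |E − Q| = 52.0.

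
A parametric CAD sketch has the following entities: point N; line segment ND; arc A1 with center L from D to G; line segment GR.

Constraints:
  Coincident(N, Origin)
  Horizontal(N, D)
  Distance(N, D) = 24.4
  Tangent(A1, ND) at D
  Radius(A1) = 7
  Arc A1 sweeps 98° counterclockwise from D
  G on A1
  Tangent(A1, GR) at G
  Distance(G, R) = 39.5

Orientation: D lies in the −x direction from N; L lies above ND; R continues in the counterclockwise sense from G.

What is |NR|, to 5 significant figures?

52.391

N is at the origin; ND is horizontal with |ND| = 24.4 and D on the −x side, so D = (-24.400, 0.0000). The tangent condition forces LD to be normal to ND, so L = D + (0, 7) = (-24.400, 7.0000). On A1, D sits at bearing -90° from L; a 98° counterclockwise sweep puts G at bearing 8°, so G = L + 7.0·(cos 8°, sin 8°) = (-17.468, 7.9742). Since A1 is tangent to GR there, LG ⟂ GR, so GR runs along (−sin 8°, cos 8°); with |GR| = 39.5, R = (-22.965, 47.090). Then |NR| = |R − N| = 52.391.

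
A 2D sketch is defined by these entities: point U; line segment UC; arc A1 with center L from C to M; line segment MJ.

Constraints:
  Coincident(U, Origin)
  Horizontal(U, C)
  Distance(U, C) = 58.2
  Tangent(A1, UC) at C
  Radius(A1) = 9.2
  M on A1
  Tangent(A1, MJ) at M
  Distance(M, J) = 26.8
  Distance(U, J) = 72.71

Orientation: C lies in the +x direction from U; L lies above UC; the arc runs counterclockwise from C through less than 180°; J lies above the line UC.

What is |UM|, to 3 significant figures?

68.1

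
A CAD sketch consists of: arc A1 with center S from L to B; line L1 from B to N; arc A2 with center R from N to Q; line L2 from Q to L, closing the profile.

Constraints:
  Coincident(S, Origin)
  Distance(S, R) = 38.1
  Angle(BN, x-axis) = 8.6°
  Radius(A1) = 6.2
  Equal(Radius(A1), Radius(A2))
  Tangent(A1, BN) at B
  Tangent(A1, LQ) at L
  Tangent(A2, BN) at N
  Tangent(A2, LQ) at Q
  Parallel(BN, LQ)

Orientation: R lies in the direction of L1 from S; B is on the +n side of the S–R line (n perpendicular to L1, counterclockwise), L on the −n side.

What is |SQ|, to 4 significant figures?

38.60

The slot axis is L1's direction at 8.6°, so u = (cos 8.6°, sin 8.6°) = (0.9888, 0.1495) and n = (−sin 8.6°, cos 8.6°) = (-0.1495, 0.9888). S is at the origin and R lies 38.1 along u from S, so R = 38.1·u = (37.67, 5.697). Tangency of A1 to both parallel lines with radius 6.2 puts B and L at S ± 6.2·n: B = (-0.9271, 6.130), L = (0.9271, -6.130). Equal radii place N and Q the same way about R: N = R + 6.2·n = (36.74, 11.83), Q = R − 6.2·n = (38.60, -0.4330). Then |SQ| = |Q − S| = 38.60.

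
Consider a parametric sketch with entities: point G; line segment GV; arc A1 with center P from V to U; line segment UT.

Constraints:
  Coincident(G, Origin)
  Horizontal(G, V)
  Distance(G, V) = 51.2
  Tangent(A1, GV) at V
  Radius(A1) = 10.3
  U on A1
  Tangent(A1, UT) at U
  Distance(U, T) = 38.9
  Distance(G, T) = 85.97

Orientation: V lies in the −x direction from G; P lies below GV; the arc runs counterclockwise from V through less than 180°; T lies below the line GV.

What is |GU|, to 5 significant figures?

61.239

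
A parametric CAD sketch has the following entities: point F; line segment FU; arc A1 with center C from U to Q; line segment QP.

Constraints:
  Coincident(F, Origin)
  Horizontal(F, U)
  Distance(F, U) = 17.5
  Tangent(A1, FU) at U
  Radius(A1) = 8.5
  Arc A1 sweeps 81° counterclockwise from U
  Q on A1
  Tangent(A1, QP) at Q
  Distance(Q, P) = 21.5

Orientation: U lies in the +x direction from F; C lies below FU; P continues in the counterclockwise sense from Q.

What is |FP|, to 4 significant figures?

28.98

F is at the origin; F and U share the same y with |FU| = 17.5 and U on the +x side, so U = (17.50, 0.000). A1 meets FU tangentially, so CU is at right angles to FU, so C = U + (0, -8.5) = (17.50, -8.500). On A1, U sits at bearing 90° from C; an 81° counterclockwise sweep puts Q at bearing 171°, so Q = C + 8.5·(cos 171°, sin 171°) = (9.105, -7.170). Since A1 is tangent to QP there, CQ ⟂ QP, so QP runs along (−sin 171°, cos 171°); with |QP| = 21.5, P = (5.741, -28.41). Then |FP| = |P − F| = 28.98.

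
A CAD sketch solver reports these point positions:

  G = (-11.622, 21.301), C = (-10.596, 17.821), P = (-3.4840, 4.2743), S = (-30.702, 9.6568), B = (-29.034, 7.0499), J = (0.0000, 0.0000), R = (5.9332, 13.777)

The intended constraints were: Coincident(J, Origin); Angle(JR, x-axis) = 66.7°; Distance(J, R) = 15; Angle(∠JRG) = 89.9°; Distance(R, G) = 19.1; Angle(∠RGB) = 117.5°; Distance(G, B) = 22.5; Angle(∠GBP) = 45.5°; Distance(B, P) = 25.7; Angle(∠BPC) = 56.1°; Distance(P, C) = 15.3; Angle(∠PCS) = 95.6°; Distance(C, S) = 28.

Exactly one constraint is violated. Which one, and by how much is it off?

Distance(C, S) = 28 — off by 6.30.

J = (0.00, 0.00) ✓; JR at 66.70° ✓; |JR| = 15.00 ✓; ∠JRG = 89.90° ✓; |RG| = 19.10 ✓; ∠RGB = 117.5° ✓; |GB| = 22.50 ✓; ∠GBP = 45.50° ✓; |BP| = 25.70 ✓; ∠BPC = 56.10° ✓; |PC| = 15.30 ✓; ∠PCS = 95.60° ✓; |CS| = 21.70 ✗.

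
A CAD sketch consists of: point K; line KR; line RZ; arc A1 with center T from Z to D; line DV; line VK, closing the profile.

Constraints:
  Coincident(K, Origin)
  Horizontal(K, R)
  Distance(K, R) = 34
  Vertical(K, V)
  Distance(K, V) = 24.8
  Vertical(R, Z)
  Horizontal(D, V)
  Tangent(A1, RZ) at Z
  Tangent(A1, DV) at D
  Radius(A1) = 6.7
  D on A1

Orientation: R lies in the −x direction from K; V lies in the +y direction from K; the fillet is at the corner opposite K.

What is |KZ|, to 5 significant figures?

38.518

K is at the origin; K and R share the same y with |KR| = 34.0 and R on the −x side, so R = (-34.000, 0.0000). KV is vertical with |KV| = 24.8 and V on the +y side, so V = (0.0000, 24.800). The virtual corner opposite K is at (-34.000, 24.800). Since A1 is tangent to RZ there, TZ ⟂ RZ and A1 meets DV tangentially, so TD is at right angles to DV, with radius 6.7, so the center T sits 6.7 in from both sides at T = (-27.300, 18.100). That places the tangent points at Z = (-34.000, 18.100) on RZ and D = (-27.300, 24.800) on DV. Then |KZ| = |Z − K| = 38.518.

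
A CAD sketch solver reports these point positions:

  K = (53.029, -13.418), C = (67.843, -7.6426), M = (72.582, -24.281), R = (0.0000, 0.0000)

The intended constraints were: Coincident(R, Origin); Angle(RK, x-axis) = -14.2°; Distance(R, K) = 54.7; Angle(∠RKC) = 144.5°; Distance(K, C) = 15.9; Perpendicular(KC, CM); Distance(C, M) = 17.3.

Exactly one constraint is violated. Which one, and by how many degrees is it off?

Perpendicular(KC, CM) — off by 5.40°.

R = (0.00, 0.00) ✓; RK at -14.20° ✓; |RK| = 54.70 ✓; ∠RKC = 144.5° ✓; |KC| = 15.90 ✓; ∠(KC, CM) = 95.40° ✗; |CM| = 17.30 ✓.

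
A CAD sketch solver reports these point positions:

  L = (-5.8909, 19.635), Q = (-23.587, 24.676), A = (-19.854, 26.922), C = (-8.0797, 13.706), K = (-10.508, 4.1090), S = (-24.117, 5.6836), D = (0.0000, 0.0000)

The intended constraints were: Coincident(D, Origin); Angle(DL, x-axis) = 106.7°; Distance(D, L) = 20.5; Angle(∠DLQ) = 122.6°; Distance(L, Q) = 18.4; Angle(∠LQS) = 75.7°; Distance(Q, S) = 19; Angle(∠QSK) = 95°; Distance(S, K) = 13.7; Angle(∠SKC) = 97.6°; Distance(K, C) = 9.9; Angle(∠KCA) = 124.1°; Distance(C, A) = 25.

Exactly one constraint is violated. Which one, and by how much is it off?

Distance(C, A) = 25 — off by 7.30.

D = (0.00, 0.00) ✓; DL at 106.7° ✓; |DL| = 20.50 ✓; ∠DLQ = 122.6° ✓; |LQ| = 18.40 ✓; ∠LQS = 75.70° ✓; |QS| = 19.00 ✓; ∠QSK = 95.00° ✓; |SK| = 13.70 ✓; ∠SKC = 97.60° ✓; |KC| = 9.899 ✓; ∠KCA = 124.1° ✓; |CA| = 17.70 ✗.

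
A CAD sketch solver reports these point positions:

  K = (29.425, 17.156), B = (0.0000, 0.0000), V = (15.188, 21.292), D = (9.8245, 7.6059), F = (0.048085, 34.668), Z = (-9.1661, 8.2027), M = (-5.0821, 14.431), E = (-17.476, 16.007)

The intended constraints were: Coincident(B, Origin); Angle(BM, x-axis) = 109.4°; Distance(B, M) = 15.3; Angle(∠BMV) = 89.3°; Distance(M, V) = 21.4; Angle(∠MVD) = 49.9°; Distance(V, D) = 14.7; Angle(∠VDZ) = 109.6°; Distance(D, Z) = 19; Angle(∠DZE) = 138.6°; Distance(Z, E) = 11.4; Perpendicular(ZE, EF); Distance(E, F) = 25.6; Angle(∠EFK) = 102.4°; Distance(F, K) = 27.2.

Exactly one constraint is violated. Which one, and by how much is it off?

Distance(F, K) = 27.2 — off by 7.00.

B = (0.00, 0.00) ✓; BM at 109.4° ✓; |BM| = 15.30 ✓; ∠BMV = 89.30° ✓; |MV| = 21.40 ✓; ∠MVD = 49.90° ✓; |VD| = 14.70 ✓; ∠VDZ = 109.6° ✓; |DZ| = 19.00 ✓; ∠DZE = 138.6° ✓; |ZE| = 11.40 ✓; ∠(ZE, EF) = 90.00° ✓; |EF| = 25.60 ✓; ∠EFK = 102.4° ✓; |FK| = 34.20 ✗.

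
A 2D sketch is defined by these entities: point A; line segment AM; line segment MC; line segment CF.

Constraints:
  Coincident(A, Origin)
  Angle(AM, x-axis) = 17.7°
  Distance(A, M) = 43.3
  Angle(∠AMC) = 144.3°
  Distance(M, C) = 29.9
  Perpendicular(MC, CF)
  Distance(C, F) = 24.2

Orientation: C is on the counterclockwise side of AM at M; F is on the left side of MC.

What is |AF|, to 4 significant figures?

65.07

∠AMC = 144.3°, so MC runs at 17.7° + (180° − 144.3°) = 53.40° from the x-axis; with |MC| = 29.9, C = M + 29.9·(cos 53.40°, sin 53.40°) = (59.08, 37.17). MC ⟂ CF; with |CF| = 24.2 on the left of MC, F = C + 24.2·(-0.8028, 0.5962) = (39.65, 51.60). Then |AF| = |F − A| = 65.07.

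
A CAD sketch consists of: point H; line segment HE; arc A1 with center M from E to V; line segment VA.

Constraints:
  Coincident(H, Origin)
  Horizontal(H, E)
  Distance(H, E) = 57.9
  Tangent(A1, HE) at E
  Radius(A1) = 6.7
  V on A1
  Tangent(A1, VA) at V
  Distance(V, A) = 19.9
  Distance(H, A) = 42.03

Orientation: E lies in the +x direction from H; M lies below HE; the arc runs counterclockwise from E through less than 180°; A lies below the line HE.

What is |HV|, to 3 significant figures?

53.3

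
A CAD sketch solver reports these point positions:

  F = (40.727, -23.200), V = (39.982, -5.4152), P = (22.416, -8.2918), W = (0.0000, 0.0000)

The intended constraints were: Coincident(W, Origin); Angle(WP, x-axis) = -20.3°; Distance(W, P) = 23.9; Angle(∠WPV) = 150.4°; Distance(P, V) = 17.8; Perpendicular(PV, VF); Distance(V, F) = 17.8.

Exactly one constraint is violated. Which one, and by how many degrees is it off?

Perpendicular(PV, VF) — off by 6.90°.

W = (0.00, 0.00) ✓; WP at -20.30° ✓; |WP| = 23.90 ✓; ∠WPV = 150.4° ✓; |PV| = 17.80 ✓; ∠(PV, VF) = 96.90° ✗; |VF| = 17.80 ✓.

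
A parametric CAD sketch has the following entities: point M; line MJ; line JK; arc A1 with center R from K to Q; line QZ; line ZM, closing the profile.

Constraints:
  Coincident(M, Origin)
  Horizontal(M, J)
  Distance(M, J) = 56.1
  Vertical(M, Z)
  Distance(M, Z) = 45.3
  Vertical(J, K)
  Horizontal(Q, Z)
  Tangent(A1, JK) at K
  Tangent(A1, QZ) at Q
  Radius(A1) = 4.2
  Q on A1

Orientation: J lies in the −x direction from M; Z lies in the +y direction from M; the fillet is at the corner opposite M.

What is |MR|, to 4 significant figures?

66.20

M is at the origin; M and J share the same y with |MJ| = 56.1 and J on the −x side, so J = (-56.10, 0.000). MZ is vertical with |MZ| = 45.3 and Z on the +y side, so Z = (0.000, 45.30). The virtual corner opposite M is at (-56.10, 45.30). Tangency of A1 to JK means the radius RK is perpendicular to JK and since A1 is tangent to QZ there, RQ ⟂ QZ, with radius 4.2, so the center R sits 4.2 in from both sides at R = (-51.90, 41.10). Then |MR| = |R − M| = 66.20.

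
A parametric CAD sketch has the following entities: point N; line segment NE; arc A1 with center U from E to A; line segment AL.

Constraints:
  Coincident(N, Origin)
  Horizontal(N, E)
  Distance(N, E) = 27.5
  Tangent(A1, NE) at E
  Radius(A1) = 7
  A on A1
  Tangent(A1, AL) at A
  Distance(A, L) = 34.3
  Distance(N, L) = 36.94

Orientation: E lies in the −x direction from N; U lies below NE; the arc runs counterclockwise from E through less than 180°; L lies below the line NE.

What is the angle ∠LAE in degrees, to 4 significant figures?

112.3°

Checks: ∠(UE, EN) = 90.00° ✓; |UE| = 7.000 ✓; |UA| = 7.000 ✓; ∠(UA, AL) = 90.00° ✓; |AL| = 34.30 ✓; |NL| = 36.94 ✓.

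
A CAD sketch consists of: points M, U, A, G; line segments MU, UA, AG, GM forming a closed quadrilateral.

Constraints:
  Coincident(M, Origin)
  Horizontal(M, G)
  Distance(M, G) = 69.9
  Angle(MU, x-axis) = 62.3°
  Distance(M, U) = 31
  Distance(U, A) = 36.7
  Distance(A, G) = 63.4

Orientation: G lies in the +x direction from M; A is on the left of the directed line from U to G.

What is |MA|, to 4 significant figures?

67.24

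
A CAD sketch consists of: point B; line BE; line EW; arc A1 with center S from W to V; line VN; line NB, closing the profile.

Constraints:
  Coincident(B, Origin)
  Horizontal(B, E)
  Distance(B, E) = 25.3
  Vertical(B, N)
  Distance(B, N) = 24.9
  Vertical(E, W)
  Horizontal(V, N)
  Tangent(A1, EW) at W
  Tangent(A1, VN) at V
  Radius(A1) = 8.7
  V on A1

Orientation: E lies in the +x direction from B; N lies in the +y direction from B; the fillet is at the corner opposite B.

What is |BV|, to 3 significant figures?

29.9

B is at the origin; BE is horizontal with |BE| = 25.3 and E on the +x side, so E = (25.3, 0.00). B and N share the same x with |BN| = 24.9 and N on the +y side, so N = (0.00, 24.9). The virtual corner opposite B is at (25.3, 24.9). Tangency of A1 to EW means the radius SW is perpendicular to EW and A1 meets VN tangentially, so SV is at right angles to VN, with radius 8.7, so the center S sits 8.7 in from both sides at S = (16.6, 16.2). That places the tangent points at W = (25.3, 16.2) on EW and V = (16.6, 24.9) on VN. Then |BV| = |V − B| = 29.9.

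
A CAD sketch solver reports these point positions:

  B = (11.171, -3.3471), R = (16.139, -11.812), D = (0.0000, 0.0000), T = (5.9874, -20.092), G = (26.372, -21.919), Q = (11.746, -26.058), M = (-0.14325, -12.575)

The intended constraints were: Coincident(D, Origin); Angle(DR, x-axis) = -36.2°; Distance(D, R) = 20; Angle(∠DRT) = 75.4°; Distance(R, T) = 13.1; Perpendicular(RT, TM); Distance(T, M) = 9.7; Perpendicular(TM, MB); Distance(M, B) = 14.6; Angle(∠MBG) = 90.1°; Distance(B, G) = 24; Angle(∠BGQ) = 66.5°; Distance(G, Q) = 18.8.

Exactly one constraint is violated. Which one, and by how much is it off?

Distance(G, Q) = 18.8 — off by 3.60.

D = (0.00, 0.00) ✓; DR at -36.20° ✓; |DR| = 20.00 ✓; ∠DRT = 75.40° ✓; |RT| = 13.10 ✓; ∠(RT, TM) = 90.00° ✓; |TM| = 9.700 ✓; ∠(TM, MB) = 90.00° ✓; |MB| = 14.60 ✓; ∠MBG = 90.10° ✓; |BG| = 24.00 ✓; ∠BGQ = 66.50° ✓; |GQ| = 15.20 ✗.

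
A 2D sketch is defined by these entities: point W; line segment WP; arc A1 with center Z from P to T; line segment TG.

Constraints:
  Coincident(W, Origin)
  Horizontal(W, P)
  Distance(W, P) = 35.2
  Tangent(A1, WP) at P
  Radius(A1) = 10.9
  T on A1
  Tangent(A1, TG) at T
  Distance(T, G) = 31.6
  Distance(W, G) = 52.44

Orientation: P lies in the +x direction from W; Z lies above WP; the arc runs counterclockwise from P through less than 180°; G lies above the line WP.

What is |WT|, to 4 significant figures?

47.55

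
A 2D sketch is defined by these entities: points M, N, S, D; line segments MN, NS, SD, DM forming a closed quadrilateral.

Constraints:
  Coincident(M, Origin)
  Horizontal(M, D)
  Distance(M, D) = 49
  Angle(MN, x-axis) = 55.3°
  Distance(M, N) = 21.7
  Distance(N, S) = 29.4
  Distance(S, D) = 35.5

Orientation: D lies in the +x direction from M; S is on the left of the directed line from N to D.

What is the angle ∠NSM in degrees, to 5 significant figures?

9.7977°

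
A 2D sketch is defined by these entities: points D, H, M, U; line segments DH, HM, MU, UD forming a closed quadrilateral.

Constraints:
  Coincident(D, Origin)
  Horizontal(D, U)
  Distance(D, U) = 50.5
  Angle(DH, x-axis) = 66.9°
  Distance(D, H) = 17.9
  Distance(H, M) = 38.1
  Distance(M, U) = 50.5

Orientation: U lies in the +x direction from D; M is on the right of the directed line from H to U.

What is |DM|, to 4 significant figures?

22.11

D is at the origin; DU is horizontal with |DU| = 50.5 and U in +x, so U = (50.5, 0). DH runs at 66.9° with |DH| = 17.9, so H = (7.023, 16.46). M is determined by |HM| = 38.1 and |MU| = 50.5 together: it lies at the intersection of circle(H, 38.1) and circle(U, 50.5). With |HU| = 46.49, the foot of the radical line on HU is 11.43 from H and the perpendicular offset is √(38.1² − 11.43²) = 36.35. Taking the right-of-HU solution: M = (4.840, -21.57).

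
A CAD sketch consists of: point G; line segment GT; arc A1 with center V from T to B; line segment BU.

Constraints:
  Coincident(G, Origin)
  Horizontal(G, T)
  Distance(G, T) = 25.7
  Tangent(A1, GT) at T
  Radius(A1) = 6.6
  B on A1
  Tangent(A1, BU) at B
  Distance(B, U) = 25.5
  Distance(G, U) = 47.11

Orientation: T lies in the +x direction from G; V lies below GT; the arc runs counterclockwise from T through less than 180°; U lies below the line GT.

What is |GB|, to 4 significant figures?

22.91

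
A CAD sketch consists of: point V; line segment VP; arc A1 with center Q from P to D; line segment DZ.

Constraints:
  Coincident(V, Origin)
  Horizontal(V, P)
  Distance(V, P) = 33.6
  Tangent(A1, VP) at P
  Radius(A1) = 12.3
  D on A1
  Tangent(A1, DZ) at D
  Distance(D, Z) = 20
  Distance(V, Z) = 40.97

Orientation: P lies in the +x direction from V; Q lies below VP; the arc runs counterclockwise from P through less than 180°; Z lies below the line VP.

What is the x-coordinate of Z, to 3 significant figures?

23.6

V is at the origin; VP is horizontal with |VP| = 33.6 and P on the +x side, so P = (33.6, 0.00). Since A1 is tangent to VP there, QP ⟂ VP, so Q = P + (0, -12.3) = (33.6, -12.3). Since QD ⟂ DZ (tangency), |QZ| = √(12.3² + 20.0²) = 23.5 regardless of where D sits on A1. So Z lies on both circle(V, 40.97) and circle(Q, 23.5); the below-VP intersection is Z = (23.6, -33.5). D is the foot of the tangent from Z: D = (21.4, -13.6).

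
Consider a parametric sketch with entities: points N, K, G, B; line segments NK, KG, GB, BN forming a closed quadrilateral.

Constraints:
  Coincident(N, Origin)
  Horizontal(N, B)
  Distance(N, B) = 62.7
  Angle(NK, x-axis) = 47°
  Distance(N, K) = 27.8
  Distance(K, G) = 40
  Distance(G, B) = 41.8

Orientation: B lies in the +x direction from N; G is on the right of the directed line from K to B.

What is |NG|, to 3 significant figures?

31.9

Checks: |KG| = 40.00 ✓; |GB| = 41.80 ✓.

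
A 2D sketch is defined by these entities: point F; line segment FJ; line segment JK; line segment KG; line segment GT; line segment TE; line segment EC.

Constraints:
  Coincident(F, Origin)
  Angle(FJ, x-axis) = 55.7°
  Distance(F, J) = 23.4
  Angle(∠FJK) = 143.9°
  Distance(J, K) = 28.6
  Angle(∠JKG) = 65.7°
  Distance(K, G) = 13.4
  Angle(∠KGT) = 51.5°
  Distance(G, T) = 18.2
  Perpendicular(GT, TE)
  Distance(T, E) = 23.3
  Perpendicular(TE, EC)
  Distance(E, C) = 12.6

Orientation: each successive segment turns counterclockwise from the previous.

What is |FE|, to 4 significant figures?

61.37

∠KGT = 51.5° gives GT at -25.40° from the x-axis; with |GT| = 18.2, T = (16.70, 34.21). The perpendicularity gives TE at right angles to GT, so TE runs at 64.60°; with |TE| = 23.3, E = (26.69, 55.26). Then |FE| = |E − F| = 61.37.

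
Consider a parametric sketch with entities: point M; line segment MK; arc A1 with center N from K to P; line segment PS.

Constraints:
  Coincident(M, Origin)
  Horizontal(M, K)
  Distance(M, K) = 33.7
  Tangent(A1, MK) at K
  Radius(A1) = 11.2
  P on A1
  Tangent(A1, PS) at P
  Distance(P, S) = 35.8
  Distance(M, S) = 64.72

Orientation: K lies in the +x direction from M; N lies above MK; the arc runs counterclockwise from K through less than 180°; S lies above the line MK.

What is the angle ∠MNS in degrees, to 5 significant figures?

124.80°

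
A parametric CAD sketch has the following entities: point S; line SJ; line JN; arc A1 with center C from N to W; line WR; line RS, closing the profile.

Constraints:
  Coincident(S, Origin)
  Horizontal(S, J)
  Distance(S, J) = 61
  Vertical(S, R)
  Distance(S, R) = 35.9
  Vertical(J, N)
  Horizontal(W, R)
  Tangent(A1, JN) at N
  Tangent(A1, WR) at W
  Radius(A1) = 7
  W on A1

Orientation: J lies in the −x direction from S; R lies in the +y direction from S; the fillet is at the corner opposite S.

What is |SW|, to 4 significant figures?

64.84

S is at the origin; S and J share the same y with |SJ| = 61.0 and J on the −x side, so J = (-61.00, 0.000). SR is vertical with |SR| = 35.9 and R on the +y side, so R = (0.000, 35.90). The virtual corner opposite S is at (-61.00, 35.90). The tangent condition forces CN to be normal to JN and tangency of A1 to WR means the radius CW is perpendicular to WR, with radius 7.0, so the center C sits 7.0 in from both sides at C = (-54.00, 28.90). That places the tangent points at N = (-61.00, 28.90) on JN and W = (-54.00, 35.90) on WR. Then |SW| = |W − S| = 64.84.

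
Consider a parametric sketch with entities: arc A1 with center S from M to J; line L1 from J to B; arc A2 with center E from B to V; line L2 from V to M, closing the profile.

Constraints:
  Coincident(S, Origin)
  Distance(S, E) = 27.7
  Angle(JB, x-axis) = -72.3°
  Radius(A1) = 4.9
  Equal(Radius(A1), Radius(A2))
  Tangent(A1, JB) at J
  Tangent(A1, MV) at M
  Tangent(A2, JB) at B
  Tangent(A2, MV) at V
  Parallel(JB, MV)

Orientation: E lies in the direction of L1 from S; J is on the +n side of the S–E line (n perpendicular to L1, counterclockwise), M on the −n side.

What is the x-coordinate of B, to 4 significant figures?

13.09

The slot axis is L1's direction at -72.3°, so u = (cos -72.3°, sin -72.3°) = (0.3040, -0.9527) and n = (−sin -72.3°, cos -72.3°) = (0.9527, 0.3040). S is at the origin and E lies 27.7 along u from S, so E = 27.7·u = (8.422, -26.39). Tangency of A1 to both parallel lines with radius 4.9 puts J and M at S ± 4.9·n: J = (4.668, 1.490), M = (-4.668, -1.490). Equal radii place B and V the same way about E: B = E + 4.9·n = (13.09, -24.90), V = E − 4.9·n = (3.754, -27.88). So B.x = 13.09.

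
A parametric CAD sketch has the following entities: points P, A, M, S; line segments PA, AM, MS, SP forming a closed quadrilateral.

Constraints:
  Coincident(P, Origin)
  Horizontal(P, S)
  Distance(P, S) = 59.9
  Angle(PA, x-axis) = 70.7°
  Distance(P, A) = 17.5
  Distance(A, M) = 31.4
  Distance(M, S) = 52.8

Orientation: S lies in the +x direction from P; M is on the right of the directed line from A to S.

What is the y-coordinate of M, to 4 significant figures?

-14.70

Checks: |AM| = 31.40 ✓; |MS| = 52.80 ✓.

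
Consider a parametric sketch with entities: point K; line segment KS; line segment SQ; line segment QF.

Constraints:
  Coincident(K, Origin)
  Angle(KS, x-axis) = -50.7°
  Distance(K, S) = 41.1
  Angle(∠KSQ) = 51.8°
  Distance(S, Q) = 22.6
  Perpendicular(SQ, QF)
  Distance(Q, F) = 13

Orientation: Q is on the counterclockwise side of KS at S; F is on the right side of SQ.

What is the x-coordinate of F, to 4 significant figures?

43.62

K is at the origin; KS runs at -50.7° with length 41.1, so S = 41.1·(cos -50.7°, sin -50.7°) = (26.03, -31.80). ∠KSQ = 51.8°, so SQ runs at -50.7° + (180° − 51.8°) = 77.50° from the x-axis; with |SQ| = 22.6, Q = S + 22.6·(cos 77.50°, sin 77.50°) = (30.92, -9.741). SQ ⟂ QF; with |QF| = 13.0 on the right of SQ, F = Q + 13.0·(0.9763, -0.2164) = (43.62, -12.55). So F.x = 43.62.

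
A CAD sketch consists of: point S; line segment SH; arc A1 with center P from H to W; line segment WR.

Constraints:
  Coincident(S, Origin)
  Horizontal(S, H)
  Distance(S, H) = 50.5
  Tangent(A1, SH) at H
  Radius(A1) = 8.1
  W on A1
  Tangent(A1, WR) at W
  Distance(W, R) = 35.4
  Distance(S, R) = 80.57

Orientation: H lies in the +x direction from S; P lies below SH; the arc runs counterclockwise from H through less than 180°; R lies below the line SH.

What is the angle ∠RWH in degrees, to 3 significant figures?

111°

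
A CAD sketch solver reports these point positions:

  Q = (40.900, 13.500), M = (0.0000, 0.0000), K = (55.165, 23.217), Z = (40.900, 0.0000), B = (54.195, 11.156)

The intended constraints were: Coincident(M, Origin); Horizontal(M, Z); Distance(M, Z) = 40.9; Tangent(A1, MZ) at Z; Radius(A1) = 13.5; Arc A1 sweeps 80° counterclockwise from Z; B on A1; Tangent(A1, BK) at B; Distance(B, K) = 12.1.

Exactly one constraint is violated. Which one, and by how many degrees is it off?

Tangent(A1, BK) at B — off by 5.40°.

M = (0.00, 0.00) ✓; M.y = 0.00, Z.y = 0.00 ✓; |MZ| = 40.90 ✓; ∠(QZ, ZM) = 90.00° ✓; |QZ| = 13.50 ✓; bearing(Q→B) − bearing(Q→Z) = 80.00° ✓; |QB| = 13.50 ✓; ∠(QB, BK) = 84.60° ✗; |BK| = 12.10 ✓.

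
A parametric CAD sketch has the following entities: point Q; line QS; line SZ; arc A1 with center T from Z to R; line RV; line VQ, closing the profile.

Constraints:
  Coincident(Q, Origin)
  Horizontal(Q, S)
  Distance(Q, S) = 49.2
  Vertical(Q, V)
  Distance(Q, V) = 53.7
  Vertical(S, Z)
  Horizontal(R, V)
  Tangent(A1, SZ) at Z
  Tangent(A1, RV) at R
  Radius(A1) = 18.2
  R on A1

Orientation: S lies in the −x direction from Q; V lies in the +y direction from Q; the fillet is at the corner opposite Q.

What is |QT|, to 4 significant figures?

47.13

Q is at the origin; QS is horizontal with |QS| = 49.2 and S on the −x side, so S = (-49.20, 0.000). QV is vertical with |QV| = 53.7 and V on the +y side, so V = (0.000, 53.70). The virtual corner opposite Q is at (-49.20, 53.70). A1 meets SZ tangentially, so TZ is at right angles to SZ and since A1 is tangent to RV there, TR ⟂ RV, with radius 18.2, so the center T sits 18.2 in from both sides at T = (-31.00, 35.50). Then |QT| = |T − Q| = 47.13.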